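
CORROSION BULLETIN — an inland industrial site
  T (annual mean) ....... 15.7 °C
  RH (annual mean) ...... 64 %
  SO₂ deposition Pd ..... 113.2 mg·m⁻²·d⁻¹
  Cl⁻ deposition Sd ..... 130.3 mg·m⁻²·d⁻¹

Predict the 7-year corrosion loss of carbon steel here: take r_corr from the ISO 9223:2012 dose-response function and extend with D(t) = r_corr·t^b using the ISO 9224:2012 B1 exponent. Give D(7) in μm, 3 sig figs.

D(7) = 241 μm

carbon steel: f(T) = -0.054·(T−10) [T>10 °C] = -0.3078
  sulphur-dioxide contribution → 54.73 μm/a
  chloride contribution → 32.35 μm/a
  total first-year rate 87.07 μm/a
ISO 9224: D(t) = r_corr · t^b with b = 0.523 (carbon steel, B1)
  D(7) = 87.07 × 7^0.523 = 87.07 × 2.767 = 240.9 μm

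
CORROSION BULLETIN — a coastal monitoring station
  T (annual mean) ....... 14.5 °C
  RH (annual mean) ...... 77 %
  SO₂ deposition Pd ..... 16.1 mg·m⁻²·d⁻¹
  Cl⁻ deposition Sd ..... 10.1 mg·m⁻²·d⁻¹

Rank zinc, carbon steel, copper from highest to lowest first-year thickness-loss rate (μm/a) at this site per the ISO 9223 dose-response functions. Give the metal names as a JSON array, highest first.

["carbon steel", "zinc", "copper"]

zinc: temperature factor f = -0.071·(4.5) = -0.3195
  sulphur-dioxide contribution → 1.099 μm/a
  chloride contribution → 0.4152 μm/a
  ⇒ r_corr(zinc) = 1.515 μm/a
carbon steel: temperature factor f = -0.054·(4.5) = -0.2430
  sulphur-dioxide contribution → 27.47 μm/a
  chloride contribution → 9.699 μm/a
  total first-year rate 37.17 μm/a
copper: temperature factor f = -0.080·(4.5) = -0.3600
  sulphur-dioxide contribution → 0.7157 μm/a
  chloride contribution → 0.6228 μm/a
  ⇒ r_corr(copper) = 1.338 μm/a
Ordering by μm/a: carbon steel (37.2) > zinc (1.51) > copper (1.34)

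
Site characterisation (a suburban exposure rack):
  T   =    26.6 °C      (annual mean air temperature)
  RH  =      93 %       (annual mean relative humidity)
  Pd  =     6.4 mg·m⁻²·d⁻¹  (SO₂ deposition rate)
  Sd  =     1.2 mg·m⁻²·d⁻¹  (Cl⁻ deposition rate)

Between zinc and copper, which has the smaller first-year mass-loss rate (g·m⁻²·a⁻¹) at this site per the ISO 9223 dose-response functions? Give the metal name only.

zinc

zinc: temperature factor f = -0.071·(16.6) = -1.1786
  Pd branch = 0.0129·Pd^0.44·e^(0.046·RH+f) = 0.6477 μm/a
  Cl⁻ term: 0.0175·1.2^0.57·exp(0.008·93+0.085·26.6) = 0.3919
  r_corr = 0.6477 + 0.3919 = 1.04 μm/a
  mass loss = 1.04 μm/a × 7.14 g/cm³ = 7.423 g·m⁻²·a⁻¹
copper: f(T) = -0.080·(T−10) [T>10 °C] = -1.3280
  Pd branch = 0.0053·Pd^0.26·e^(0.059·RH+f) = 0.5497 μm/a
  Sd branch = 0.01025·Sd^0.27·e^(0.036·RH+0.049·T) = 1.128 μm/a
  sum: 0.5497 + 1.128 → r_corr = 1.677 μm/a
  mass loss = 1.677 μm/a × 8.96 g/cm³ = 15.03 g·m⁻²·a⁻¹
Ordering by g·m⁻²·a⁻¹: copper (15) > zinc (7.42)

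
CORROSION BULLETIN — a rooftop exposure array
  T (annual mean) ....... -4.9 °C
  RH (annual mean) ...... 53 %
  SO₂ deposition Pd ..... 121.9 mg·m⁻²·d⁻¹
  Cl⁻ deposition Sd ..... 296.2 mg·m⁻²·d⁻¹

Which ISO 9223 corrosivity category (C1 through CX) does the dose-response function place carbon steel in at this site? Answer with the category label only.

C2

carbon steel: T≤10 °C ⇒ hinge +0.150·(-4.9−10) = -2.2350
  SO₂ term: 1.77·121.9^0.52·exp(0.02·53-2.2350) = 6.644
  Cl⁻ term: 0.102·296.2^0.62·exp(0.033·53+0.04·-4.9) = 16.42
  r_corr = 6.644 + 16.42 = 23.07 μm/a
Category bounds: 1.3…25 μm/a bracket r_corr ⇒ C2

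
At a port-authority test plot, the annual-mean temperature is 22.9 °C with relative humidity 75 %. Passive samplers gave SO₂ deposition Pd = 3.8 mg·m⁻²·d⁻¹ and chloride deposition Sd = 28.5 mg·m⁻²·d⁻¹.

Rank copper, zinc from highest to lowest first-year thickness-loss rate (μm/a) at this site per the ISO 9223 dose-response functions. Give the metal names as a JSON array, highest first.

copper: f(T) = -0.080·(T−10) [T>10 °C] = -1.0320
  SO₂ term: 0.0053·3.8^0.26·exp(0.059·75-1.0320) = 0.2231
  Sd branch = 0.01025·Sd^0.27·e^(0.036·RH+0.049·T) = 1.157 μm/a
  r_corr = 0.2231 + 1.157 = 1.38 μm/a
zinc: temperature factor f = -0.071·(12.9) = -0.9159
  SO₂ term: 0.0129·3.8^0.44·exp(0.046·75-0.9159) = 0.2926
  Sd branch = 0.0175·Sd^0.57·e^(0.008·RH+0.085·T) = 1.507 μm/a
  r_corr = 0.2926 + 1.507 = 1.8 μm/a
Ordering by μm/a: zinc (1.8) > copper (1.38)

["zinc", "copper"]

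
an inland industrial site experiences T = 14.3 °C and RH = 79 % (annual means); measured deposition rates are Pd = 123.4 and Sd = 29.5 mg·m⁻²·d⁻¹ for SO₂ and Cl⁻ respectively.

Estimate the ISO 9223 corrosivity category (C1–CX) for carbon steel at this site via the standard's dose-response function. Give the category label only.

carbon steel: T>10 °C ⇒ hinge -0.054·(14.3−10) = -0.2322
  sulphur-dioxide contribution → 83.33 μm/a
  chloride contribution → 19.98 μm/a
  ⇒ r_corr(carbon steel) = 103.3 μm/a
Category bounds: 80…200 μm/a bracket r_corr ⇒ C5

C5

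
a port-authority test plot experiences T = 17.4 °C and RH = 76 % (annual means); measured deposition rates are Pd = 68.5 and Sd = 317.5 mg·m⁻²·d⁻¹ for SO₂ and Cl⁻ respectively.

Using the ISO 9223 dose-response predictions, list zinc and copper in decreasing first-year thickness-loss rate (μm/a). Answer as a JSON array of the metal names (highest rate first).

zinc: temperature factor f = -0.071·(7.4) = -0.5254
  sulphur-dioxide contribution → 1.616 μm/a
  chloride contribution → 3.762 μm/a
  total first-year rate 5.378 μm/a
copper: f(T) = -0.080·(T−10) [T>10 °C] = -0.5920
  sulphur-dioxide contribution → 0.7795 μm/a
  chloride contribution → 1.757 μm/a
  total first-year rate 2.536 μm/a
Ordering by μm/a: zinc (5.38) > copper (2.54)

["zinc", "copper"]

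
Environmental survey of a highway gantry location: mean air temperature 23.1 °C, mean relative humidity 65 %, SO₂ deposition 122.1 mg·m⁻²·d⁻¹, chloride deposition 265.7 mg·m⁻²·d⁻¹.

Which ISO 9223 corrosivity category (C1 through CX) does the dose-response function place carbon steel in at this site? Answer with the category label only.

carbon steel: temperature factor f = -0.054·(13.1) = -0.7074
  sulphur-dioxide contribution → 38.94 μm/a
  chloride contribution → 69.92 μm/a
  total first-year rate 108.9 μm/a
109 μm/a falls in (80, 200] for carbon steel → category C5

C5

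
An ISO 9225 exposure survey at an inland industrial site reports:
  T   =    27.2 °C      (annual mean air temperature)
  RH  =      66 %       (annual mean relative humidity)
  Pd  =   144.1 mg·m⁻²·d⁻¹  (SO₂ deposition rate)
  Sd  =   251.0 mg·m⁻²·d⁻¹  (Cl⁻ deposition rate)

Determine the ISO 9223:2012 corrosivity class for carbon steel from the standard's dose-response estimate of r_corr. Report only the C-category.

carbon steel: temperature factor f = -0.054·(17.2) = -0.9288
  Pd branch = 1.77·Pd^0.52·e^(0.02·RH+f) = 34.7 μm/a
  Cl⁻ term: 0.102·251.0^0.62·exp(0.033·66+0.04·27.2) = 82.19
  sum: 34.7 + 82.19 → r_corr = 116.9 μm/a
Category bounds: 80…200 μm/a bracket r_corr ⇒ C5

C5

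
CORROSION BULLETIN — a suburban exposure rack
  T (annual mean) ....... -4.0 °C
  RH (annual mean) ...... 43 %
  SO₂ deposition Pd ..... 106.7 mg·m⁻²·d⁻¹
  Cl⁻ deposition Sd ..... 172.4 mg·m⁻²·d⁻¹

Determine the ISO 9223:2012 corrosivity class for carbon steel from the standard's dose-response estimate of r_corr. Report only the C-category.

C2

carbon steel: T≤10 °C ⇒ hinge +0.150·(-4.0−10) = -2.1000
  sulphur-dioxide contribution → 5.809 μm/a
  chloride contribution → 8.75 μm/a
  total first-year rate 14.56 μm/a
14.6 μm/a falls in (1.3, 25] for carbon steel → category C2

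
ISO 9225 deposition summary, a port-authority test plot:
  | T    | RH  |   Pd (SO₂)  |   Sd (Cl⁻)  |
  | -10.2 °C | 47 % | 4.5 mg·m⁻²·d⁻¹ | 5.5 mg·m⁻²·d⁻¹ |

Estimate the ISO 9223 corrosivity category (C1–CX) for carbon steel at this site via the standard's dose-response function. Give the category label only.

C2

carbon steel: f(T) = +0.150·(T−10) [T≤10 °C] = -3.0300
  sulphur-dioxide contribution → 0.4786 μm/a
  chloride contribution → 0.9205 μm/a
  ⇒ r_corr(carbon steel) = 1.399 μm/a
Category bounds: 1.3…25 μm/a bracket r_corr ⇒ C2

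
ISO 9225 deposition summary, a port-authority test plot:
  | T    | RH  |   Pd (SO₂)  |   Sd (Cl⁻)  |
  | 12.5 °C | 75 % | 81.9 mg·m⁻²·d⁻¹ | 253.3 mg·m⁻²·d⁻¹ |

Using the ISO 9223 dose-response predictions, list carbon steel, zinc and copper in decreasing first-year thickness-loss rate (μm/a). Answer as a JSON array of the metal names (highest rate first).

carbon steel: f(T) = -0.054·(T−10) [T>10 °C] = -0.1350
  Pd branch = 1.77·Pd^0.52·e^(0.02·RH+f) = 68.5 μm/a
  Sd branch = 0.102·Sd^0.62·e^(0.033·RH+0.04·T) = 61.78 μm/a
  sum: 68.5 + 61.78 → r_corr = 130.3 μm/a
zinc: temperature factor f = -0.071·(2.5) = -0.1775
  Pd branch = 0.0129·Pd^0.44·e^(0.046·RH+f) = 2.364 μm/a
  Sd branch = 0.0175·Sd^0.57·e^(0.008·RH+0.085·T) = 2.163 μm/a
  sum: 2.364 + 2.163 → r_corr = 4.527 μm/a
copper: temperature factor f = -0.080·(2.5) = -0.2000
  SO₂ term: 0.0053·81.9^0.26·exp(0.059·75-0.2000) = 1.139
  Sd branch = 0.01025·Sd^0.27·e^(0.036·RH+0.049·T) = 1.254 μm/a
  sum: 1.139 + 1.254 → r_corr = 2.393 μm/a
Ordering by μm/a: carbon steel (130) > zinc (4.53) > copper (2.39)

["carbon steel", "zinc", "copper"]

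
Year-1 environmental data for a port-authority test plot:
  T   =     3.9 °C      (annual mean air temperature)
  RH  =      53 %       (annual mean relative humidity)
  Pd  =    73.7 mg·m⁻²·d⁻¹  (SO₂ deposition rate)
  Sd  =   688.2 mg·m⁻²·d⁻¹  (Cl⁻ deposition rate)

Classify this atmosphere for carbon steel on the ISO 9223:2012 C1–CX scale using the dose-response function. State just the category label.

carbon steel: f(T) = +0.150·(T−10) [T≤10 °C] = -0.9150
  SO₂ term: 1.77·73.7^0.52·exp(0.02·53-0.9150) = 19.14
  Cl⁻ term: 0.102·688.2^0.62·exp(0.033·53+0.04·3.9) = 39.38
  r_corr = 19.14 + 39.38 = 58.53 μm/a
58.5 μm/a falls in (50, 80] for carbon steel → category C4

C4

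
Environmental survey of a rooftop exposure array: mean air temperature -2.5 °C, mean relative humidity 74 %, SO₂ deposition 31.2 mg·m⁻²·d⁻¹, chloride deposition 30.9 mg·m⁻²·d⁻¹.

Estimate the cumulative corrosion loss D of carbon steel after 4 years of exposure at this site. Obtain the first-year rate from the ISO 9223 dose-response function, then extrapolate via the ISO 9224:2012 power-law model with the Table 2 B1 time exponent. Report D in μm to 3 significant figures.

carbon steel: T≤10 °C ⇒ hinge +0.150·(-2.5−10) = -1.8750
  Pd branch = 1.77·Pd^0.52·e^(0.02·RH+f) = 7.135 μm/a
  Cl⁻ term: 0.102·30.9^0.62·exp(0.033·74+0.04·-2.5) = 8.902
  sum: 7.135 + 8.902 → r_corr = 16.04 μm/a
Long-term exponent b (ISO 9224 Table 2, B1) = 0.523
  D(4) = 16.04 × 4^0.523 = 16.04 × 2.065 = 33.11 μm

D(4) = 33.1 μm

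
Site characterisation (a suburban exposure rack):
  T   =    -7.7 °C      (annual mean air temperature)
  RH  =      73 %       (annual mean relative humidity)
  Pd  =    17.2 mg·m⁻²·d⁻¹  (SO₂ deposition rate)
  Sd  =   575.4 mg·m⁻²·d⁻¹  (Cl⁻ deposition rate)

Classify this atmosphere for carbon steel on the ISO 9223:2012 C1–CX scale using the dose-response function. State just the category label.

C3

carbon steel: f(T) = +0.150·(T−10) [T≤10 °C] = -2.6550
  Pd branch = 1.77·Pd^0.52·e^(0.02·RH+f) = 2.352 μm/a
  Sd branch = 0.102·Sd^0.62·e^(0.033·RH+0.04·T) = 42.88 μm/a
  sum: 2.352 + 42.88 → r_corr = 45.23 μm/a
ISO 9223 Table 2 (carbon steel): 25 < 45.2 ≤ 50 μm/a ⇒ C3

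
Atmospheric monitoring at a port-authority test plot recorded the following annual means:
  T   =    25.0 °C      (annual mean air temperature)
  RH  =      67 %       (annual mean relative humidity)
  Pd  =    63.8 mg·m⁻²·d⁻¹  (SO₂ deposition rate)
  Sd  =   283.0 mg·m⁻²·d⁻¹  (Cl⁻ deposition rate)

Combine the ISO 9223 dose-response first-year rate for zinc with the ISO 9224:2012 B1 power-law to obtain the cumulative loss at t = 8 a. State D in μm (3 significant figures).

D(8) = 37.2 μm

zinc: temperature factor f = -0.071·(15.0) = -1.0650
  Pd branch = 0.0129·Pd^0.44·e^(0.046·RH+f) = 0.6035 μm/a
  Sd branch = 0.0175·Sd^0.57·e^(0.008·RH+0.085·T) = 6.255 μm/a
  sum: 0.6035 + 6.255 → r_corr = 6.858 μm/a
Long-term exponent b (ISO 9224 Table 2, B1) = 0.813
  D(8) = 6.858 × 8^0.813 = 6.858 × 5.423 = 37.19 μm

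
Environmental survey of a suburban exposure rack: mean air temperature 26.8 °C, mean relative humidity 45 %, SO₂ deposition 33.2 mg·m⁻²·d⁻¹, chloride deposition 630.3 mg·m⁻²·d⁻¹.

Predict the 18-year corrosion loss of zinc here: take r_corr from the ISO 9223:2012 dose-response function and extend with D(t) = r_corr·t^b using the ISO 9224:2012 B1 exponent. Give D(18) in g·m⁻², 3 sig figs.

zinc: temperature factor f = -0.071·(16.8) = -1.1928
  Pd branch = 0.0129·Pd^0.44·e^(0.046·RH+f) = 0.1448 μm/a
  Sd branch = 0.0175·Sd^0.57·e^(0.008·RH+0.085·T) = 9.648 μm/a
  r_corr = 0.1448 + 9.648 = 9.793 μm/a
Long-term exponent b (ISO 9224 Table 2, B1) = 0.813
  D(18) = 9.793 × 18^0.813 = 9.793 × 10.48 = 102.7 μm
  Mass loss = 102.7 μm × 7.14 g/cm³ = 733.1 g·m⁻²

D(18) = 733 g·m⁻²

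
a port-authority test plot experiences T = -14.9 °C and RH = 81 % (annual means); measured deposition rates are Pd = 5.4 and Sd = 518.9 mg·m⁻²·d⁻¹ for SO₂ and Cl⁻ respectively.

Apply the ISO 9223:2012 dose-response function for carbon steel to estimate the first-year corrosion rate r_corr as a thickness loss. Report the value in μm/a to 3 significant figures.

carbon steel: f(T) = +0.150·(T−10) [T≤10 °C] = -3.7350
  Pd branch = 1.77·Pd^0.52·e^(0.02·RH+f) = 0.5132 μm/a
  Sd branch = 0.102·Sd^0.62·e^(0.033·RH+0.04·T) = 39.26 μm/a
  sum: 0.5132 + 39.26 → r_corr = 39.78 μm/a

r_corr = 39.8 μm/a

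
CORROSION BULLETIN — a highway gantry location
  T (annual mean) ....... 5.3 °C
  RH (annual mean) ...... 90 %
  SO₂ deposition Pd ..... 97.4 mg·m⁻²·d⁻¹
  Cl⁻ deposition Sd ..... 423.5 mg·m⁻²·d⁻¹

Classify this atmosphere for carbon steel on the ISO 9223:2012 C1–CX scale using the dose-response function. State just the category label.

carbon steel: T≤10 °C ⇒ hinge +0.150·(5.3−10) = -0.7050
  sulphur-dioxide contribution → 57.22 μm/a
  chloride contribution → 104.5 μm/a
  ⇒ r_corr(carbon steel) = 161.7 μm/a
ISO 9223 Table 2 (carbon steel): 80 < 162 ≤ 200 μm/a ⇒ C5

C5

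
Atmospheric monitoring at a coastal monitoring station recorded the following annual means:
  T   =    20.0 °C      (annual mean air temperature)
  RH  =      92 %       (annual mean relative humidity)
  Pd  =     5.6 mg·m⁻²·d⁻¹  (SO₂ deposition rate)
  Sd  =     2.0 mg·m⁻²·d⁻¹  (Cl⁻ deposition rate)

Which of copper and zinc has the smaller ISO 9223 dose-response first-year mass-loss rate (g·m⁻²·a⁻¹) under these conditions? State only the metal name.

copper: T>10 °C ⇒ hinge -0.080·(20.0−10) = -0.8000
  Pd branch = 0.0053·Pd^0.26·e^(0.059·RH+f) = 0.8486 μm/a
  Cl⁻ term: 0.01025·2.0^0.27·exp(0.036·92+0.049·20.0) = 0.9036
  sum: 0.8486 + 0.9036 → r_corr = 1.752 μm/a
  mass loss = 1.752 μm/a × 8.96 g/cm³ = 15.7 g·m⁻²·a⁻¹
zinc: f(T) = -0.071·(T−10) [T>10 °C] = -0.7100
  SO₂ term: 0.0129·5.6^0.44·exp(0.046·92-0.7100) = 0.9319
  Sd branch = 0.0175·Sd^0.57·e^(0.008·RH+0.085·T) = 0.2969 μm/a
  sum: 0.9319 + 0.2969 → r_corr = 1.229 μm/a
  mass loss = 1.229 μm/a × 7.14 g/cm³ = 8.774 g·m⁻²·a⁻¹
Ordering by g·m⁻²·a⁻¹: copper (15.7) > zinc (8.77)

zinc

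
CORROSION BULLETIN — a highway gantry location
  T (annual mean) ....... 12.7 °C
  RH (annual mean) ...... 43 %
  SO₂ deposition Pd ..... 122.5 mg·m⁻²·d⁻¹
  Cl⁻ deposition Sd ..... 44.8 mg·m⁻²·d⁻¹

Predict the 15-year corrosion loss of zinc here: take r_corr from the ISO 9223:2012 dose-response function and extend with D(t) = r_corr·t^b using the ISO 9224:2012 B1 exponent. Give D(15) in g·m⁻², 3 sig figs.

zinc: f(T) = -0.071·(T−10) [T>10 °C] = -0.1917
  Pd branch = 0.0129·Pd^0.44·e^(0.046·RH+f) = 0.6385 μm/a
  Sd branch = 0.0175·Sd^0.57·e^(0.008·RH+0.085·T) = 0.6346 μm/a
  sum: 0.6385 + 0.6346 → r_corr = 1.273 μm/a
Power-law: D(15) = r_corr · 15^0.813
  D(15) = 1.273 × 15^0.813 = 1.273 × 9.04 = 11.51 μm
  Mass loss = 11.51 μm × 7.14 g/cm³ = 82.17 g·m⁻²

D(15) = 82.2 g·m⁻²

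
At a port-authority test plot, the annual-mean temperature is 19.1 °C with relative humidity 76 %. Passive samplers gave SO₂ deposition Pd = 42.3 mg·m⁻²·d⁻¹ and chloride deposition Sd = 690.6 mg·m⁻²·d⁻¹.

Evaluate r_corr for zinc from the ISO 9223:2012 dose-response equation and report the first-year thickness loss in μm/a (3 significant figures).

zinc: temperature factor f = -0.071·(9.1) = -0.6461
  sulphur-dioxide contribution → 1.158 μm/a
  chloride contribution → 6.769 μm/a
  total first-year rate 7.927 μm/a

r_corr = 7.93 μm/a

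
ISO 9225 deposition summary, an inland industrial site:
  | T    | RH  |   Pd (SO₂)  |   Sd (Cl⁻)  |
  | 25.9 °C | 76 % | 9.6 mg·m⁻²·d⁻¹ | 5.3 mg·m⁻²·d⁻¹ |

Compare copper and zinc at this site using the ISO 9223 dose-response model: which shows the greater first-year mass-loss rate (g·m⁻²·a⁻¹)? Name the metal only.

copper: f(T) = -0.080·(T−10) [T>10 °C] = -1.2720
  sulphur-dioxide contribution → 0.2369 μm/a
  chloride contribution → 0.8824 μm/a
  ⇒ r_corr(copper) = 1.119 μm/a
  mass loss = 1.119 μm/a × 8.96 g/cm³ = 10.03 g·m⁻²·a⁻¹
zinc: T>10 °C ⇒ hinge -0.071·(25.9−10) = -1.1289
  sulphur-dioxide contribution → 0.3722 μm/a
  chloride contribution → 0.7517 μm/a
  total first-year rate 1.124 μm/a
  mass loss = 1.124 μm/a × 7.14 g/cm³ = 8.025 g·m⁻²·a⁻¹
Ordering by g·m⁻²·a⁻¹: copper (10) > zinc (8.02)

copper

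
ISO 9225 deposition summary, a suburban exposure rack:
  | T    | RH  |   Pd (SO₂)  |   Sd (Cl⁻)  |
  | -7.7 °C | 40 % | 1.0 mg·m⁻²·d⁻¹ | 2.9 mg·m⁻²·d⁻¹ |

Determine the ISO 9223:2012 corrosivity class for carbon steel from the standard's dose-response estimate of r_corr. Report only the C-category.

carbon steel: T≤10 °C ⇒ hinge +0.150·(-7.7−10) = -2.6550
  Pd branch = 1.77·Pd^0.52·e^(0.02·RH+f) = 0.2769 μm/a
  Cl⁻ term: 0.102·2.9^0.62·exp(0.033·40+0.04·-7.7) = 0.543
  sum: 0.2769 + 0.543 → r_corr = 0.8199 μm/a
Category bounds: 0…1.3 μm/a bracket r_corr ⇒ C1

C1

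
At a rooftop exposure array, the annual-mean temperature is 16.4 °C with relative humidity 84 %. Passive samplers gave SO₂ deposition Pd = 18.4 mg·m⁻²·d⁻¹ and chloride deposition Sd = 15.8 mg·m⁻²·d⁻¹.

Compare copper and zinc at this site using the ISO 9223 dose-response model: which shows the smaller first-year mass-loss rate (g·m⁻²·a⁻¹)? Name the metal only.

zinc

copper: temperature factor f = -0.080·(6.4) = -0.5120
  SO₂ term: 0.0053·18.4^0.26·exp(0.059·84-0.5120) = 0.9619
  Cl⁻ term: 0.01025·15.8^0.27·exp(0.036·84+0.049·16.4) = 0.9924
  sum: 0.9619 + 0.9924 → r_corr = 1.954 μm/a
  mass loss = 1.954 μm/a × 8.96 g/cm³ = 17.51 g·m⁻²·a⁻¹
zinc: T>10 °C ⇒ hinge -0.071·(16.4−10) = -0.4544
  Pd branch = 0.0129·Pd^0.44·e^(0.046·RH+f) = 1.406 μm/a
  Cl⁻ term: 0.0175·15.8^0.57·exp(0.008·84+0.085·16.4) = 0.6661
  sum: 1.406 + 0.6661 → r_corr = 2.072 μm/a
  mass loss = 2.072 μm/a × 7.14 g/cm³ = 14.79 g·m⁻²·a⁻¹
Ordering by g·m⁻²·a⁻¹: copper (17.5) > zinc (14.8)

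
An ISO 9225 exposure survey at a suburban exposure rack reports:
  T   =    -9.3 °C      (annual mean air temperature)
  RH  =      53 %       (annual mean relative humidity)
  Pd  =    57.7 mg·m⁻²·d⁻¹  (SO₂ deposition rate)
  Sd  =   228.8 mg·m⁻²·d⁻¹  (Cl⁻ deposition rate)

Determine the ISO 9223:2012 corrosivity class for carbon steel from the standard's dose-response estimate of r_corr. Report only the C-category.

C2

carbon steel: temperature factor f = +0.150·(-19.3) = -2.8950
  Pd branch = 1.77·Pd^0.52·e^(0.02·RH+f) = 2.327 μm/a
  Sd branch = 0.102·Sd^0.62·e^(0.033·RH+0.04·T) = 11.74 μm/a
  r_corr = 2.327 + 11.74 = 14.06 μm/a
14.1 μm/a falls in (1.3, 25] for carbon steel → category C2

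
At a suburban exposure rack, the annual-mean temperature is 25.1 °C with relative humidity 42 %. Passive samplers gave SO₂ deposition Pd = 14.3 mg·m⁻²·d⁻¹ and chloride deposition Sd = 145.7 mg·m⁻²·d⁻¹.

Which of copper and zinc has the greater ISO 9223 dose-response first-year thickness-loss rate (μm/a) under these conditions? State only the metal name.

zinc

copper: f(T) = -0.080·(T−10) [T>10 °C] = -1.2080
  Pd branch = 0.0053·Pd^0.26·e^(0.059·RH+f) = 0.03769 μm/a
  Cl⁻ term: 0.01025·145.7^0.27·exp(0.036·42+0.049·25.1) = 0.6104
  r_corr = 0.03769 + 0.6104 = 0.6481 μm/a
zinc: temperature factor f = -0.071·(15.1) = -1.0721
  Pd branch = 0.0129·Pd^0.44·e^(0.046·RH+f) = 0.09826 μm/a
  Cl⁻ term: 0.0175·145.7^0.57·exp(0.008·42+0.085·25.1) = 3.538
  r_corr = 0.09826 + 3.538 = 3.636 μm/a
Ordering by μm/a: zinc (3.64) > copper (0.648)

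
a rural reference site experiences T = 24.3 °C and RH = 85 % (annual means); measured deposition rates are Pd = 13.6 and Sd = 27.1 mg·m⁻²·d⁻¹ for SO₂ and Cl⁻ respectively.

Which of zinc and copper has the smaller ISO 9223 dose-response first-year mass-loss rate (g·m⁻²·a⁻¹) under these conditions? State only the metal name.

zinc: f(T) = -0.071·(T−10) [T>10 °C] = -1.0153
  Pd branch = 0.0129·Pd^0.44·e^(0.046·RH+f) = 0.7354 μm/a
  Cl⁻ term: 0.0175·27.1^0.57·exp(0.008·85+0.085·24.3) = 1.787
  sum: 0.7354 + 1.787 → r_corr = 2.523 μm/a
  mass loss = 2.523 μm/a × 7.14 g/cm³ = 18.01 g·m⁻²·a⁻¹
copper: f(T) = -0.080·(T−10) [T>10 °C] = -1.1440
  Pd branch = 0.0053·Pd^0.26·e^(0.059·RH+f) = 0.5014 μm/a
  Cl⁻ term: 0.01025·27.1^0.27·exp(0.036·85+0.049·24.3) = 1.753
  sum: 0.5014 + 1.753 → r_corr = 2.254 μm/a
  mass loss = 2.254 μm/a × 8.96 g/cm³ = 20.2 g·m⁻²·a⁻¹
Ordering by g·m⁻²·a⁻¹: copper (20.2) > zinc (18)

zinc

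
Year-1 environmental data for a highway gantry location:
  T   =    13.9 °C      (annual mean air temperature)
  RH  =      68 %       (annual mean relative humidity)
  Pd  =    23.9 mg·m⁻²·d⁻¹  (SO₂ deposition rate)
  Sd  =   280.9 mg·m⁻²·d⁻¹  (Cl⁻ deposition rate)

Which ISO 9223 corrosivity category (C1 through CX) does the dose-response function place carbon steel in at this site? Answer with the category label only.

C5

carbon steel: T>10 °C ⇒ hinge -0.054·(13.9−10) = -0.2106
  sulphur-dioxide contribution → 29.1 μm/a
  chloride contribution → 55.3 μm/a
  total first-year rate 84.4 μm/a
Category bounds: 80…200 μm/a bracket r_corr ⇒ C5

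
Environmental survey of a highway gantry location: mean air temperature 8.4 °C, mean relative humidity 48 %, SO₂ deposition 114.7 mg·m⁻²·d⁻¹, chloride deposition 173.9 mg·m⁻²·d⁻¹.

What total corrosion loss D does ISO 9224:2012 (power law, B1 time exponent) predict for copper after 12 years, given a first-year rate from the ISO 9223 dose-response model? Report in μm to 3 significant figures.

copper: T≤10 °C ⇒ hinge +0.126·(8.4−10) = -0.2016
  sulphur-dioxide contribution → 0.2524 μm/a
  chloride contribution → 0.3506 μm/a
  total first-year rate 0.603 μm/a
ISO 9224: D(t) = r_corr · t^b with b = 0.667 (copper, B1)
  D(12) = 0.603 × 12^0.667 = 0.603 × 5.246 = 3.163 μm

D(12) = 3.16 μm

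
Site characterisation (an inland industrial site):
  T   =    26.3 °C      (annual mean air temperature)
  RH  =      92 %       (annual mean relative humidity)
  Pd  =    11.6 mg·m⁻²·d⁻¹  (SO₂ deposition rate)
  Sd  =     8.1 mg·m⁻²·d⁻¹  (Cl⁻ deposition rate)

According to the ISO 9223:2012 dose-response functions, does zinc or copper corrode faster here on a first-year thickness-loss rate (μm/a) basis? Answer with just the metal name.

copper

zinc: T>10 °C ⇒ hinge -0.071·(26.3−10) = -1.1573
  sulphur-dioxide contribution → 0.8209 μm/a
  chloride contribution → 1.126 μm/a
  ⇒ r_corr(zinc) = 1.946 μm/a
copper: f(T) = -0.080·(T−10) [T>10 °C] = -1.3040
  sulphur-dioxide contribution → 0.6195 μm/a
  chloride contribution → 1.795 μm/a
  ⇒ r_corr(copper) = 2.415 μm/a
Ordering by μm/a: copper (2.41) > zinc (1.95)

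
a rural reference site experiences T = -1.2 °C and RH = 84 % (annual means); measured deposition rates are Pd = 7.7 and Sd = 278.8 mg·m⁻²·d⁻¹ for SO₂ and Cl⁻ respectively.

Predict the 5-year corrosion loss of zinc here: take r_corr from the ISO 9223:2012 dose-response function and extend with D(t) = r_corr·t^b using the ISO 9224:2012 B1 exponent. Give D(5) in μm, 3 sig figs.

zinc: temperature factor f = +0.038·(-11.2) = -0.4256
  sulphur-dioxide contribution → 0.9861 μm/a
  chloride contribution → 0.7663 μm/a
  ⇒ r_corr(zinc) = 1.752 μm/a
Power-law: D(5) = r_corr · 5^0.813
  D(5) = 1.752 × 5^0.813 = 1.752 × 3.701 = 6.485 μm

D(5) = 6.48 μm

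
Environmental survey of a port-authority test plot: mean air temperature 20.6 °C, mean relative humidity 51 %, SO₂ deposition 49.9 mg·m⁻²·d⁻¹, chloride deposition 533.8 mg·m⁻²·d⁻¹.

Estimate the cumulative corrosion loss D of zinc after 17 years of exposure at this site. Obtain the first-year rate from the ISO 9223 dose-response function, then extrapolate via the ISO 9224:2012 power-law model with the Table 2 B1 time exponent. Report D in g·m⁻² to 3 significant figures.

D(17) = 414 g·m⁻²

zinc: f(T) = -0.071·(T−10) [T>10 °C] = -0.7526
  SO₂ term: 0.0129·49.9^0.44·exp(0.046·51-0.7526) = 0.3546
  Sd branch = 0.0175·Sd^0.57·e^(0.008·RH+0.085·T) = 5.436 μm/a
  sum: 0.3546 + 5.436 → r_corr = 5.791 μm/a
ISO 9224: D(t) = r_corr · t^b with b = 0.813 (zinc, B1)
  D(17) = 5.791 × 17^0.813 = 5.791 × 10.01 = 57.95 μm
  Mass loss = 57.95 μm × 7.14 g/cm³ = 413.8 g·m⁻²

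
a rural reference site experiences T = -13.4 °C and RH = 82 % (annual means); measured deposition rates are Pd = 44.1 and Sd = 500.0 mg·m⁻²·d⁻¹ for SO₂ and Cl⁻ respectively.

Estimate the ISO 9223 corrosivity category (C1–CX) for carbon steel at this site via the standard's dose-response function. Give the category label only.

C3

carbon steel: f(T) = +0.150·(T−10) [T≤10 °C] = -3.5100
  sulphur-dioxide contribution → 1.954 μm/a
  chloride contribution → 42.11 μm/a
  total first-year rate 44.06 μm/a
44.1 μm/a falls in (25, 50] for carbon steel → category C3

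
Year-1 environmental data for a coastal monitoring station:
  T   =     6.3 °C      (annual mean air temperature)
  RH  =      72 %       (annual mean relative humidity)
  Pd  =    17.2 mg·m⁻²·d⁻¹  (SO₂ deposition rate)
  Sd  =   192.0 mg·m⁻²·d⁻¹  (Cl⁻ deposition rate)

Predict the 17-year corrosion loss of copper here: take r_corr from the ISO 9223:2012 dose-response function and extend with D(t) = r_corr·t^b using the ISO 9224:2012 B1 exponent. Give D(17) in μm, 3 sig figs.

D(17) = 8.33 μm

copper: T≤10 °C ⇒ hinge +0.126·(6.3−10) = -0.4662
  Pd branch = 0.0053·Pd^0.26·e^(0.059·RH+f) = 0.4874 μm/a
  Cl⁻ term: 0.01025·192.0^0.27·exp(0.036·72+0.049·6.3) = 0.7709
  sum: 0.4874 + 0.7709 → r_corr = 1.258 μm/a
Long-term exponent b (ISO 9224 Table 2, B1) = 0.667
  D(17) = 1.258 × 17^0.667 = 1.258 × 6.618 = 8.327 μm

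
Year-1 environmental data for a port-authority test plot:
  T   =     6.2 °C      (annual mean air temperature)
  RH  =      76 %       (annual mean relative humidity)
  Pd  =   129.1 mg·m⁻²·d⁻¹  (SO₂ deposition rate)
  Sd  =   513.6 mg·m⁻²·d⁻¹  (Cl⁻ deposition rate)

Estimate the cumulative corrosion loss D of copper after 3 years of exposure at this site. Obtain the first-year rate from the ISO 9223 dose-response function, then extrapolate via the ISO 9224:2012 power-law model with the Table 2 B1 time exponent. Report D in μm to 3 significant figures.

copper: temperature factor f = +0.126·(-3.8) = -0.4788
  Pd branch = 0.0053·Pd^0.26·e^(0.059·RH+f) = 1.029 μm/a
  Sd branch = 0.01025·Sd^0.27·e^(0.036·RH+0.049·T) = 1.155 μm/a
  r_corr = 1.029 + 1.155 = 2.185 μm/a
Long-term exponent b (ISO 9224 Table 2, B1) = 0.667
  D(3) = 2.185 × 3^0.667 = 2.185 × 2.081 = 4.546 μm

D(3) = 4.55 μm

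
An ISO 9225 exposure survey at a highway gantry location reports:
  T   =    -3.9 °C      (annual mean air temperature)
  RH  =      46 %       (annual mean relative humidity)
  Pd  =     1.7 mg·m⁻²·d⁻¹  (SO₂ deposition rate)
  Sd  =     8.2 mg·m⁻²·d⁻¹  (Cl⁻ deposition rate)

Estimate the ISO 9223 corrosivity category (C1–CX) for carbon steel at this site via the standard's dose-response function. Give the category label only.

carbon steel: temperature factor f = +0.150·(-13.9) = -2.0850
  SO₂ term: 1.77·1.7^0.52·exp(0.02·46-2.0850) = 0.7275
  Sd branch = 0.102·Sd^0.62·e^(0.033·RH+0.04·T) = 1.468 μm/a
  sum: 0.7275 + 1.468 → r_corr = 2.195 μm/a
Category bounds: 1.3…25 μm/a bracket r_corr ⇒ C2

C2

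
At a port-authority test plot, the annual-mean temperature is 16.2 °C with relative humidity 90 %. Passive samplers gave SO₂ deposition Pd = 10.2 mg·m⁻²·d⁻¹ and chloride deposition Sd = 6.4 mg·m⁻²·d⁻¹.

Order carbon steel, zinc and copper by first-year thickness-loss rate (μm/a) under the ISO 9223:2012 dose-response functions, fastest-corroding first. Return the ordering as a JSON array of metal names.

carbon steel: T>10 °C ⇒ hinge -0.054·(16.2−10) = -0.3348
  sulphur-dioxide contribution → 25.63 μm/a
  chloride contribution → 12.01 μm/a
  total first-year rate 37.65 μm/a
zinc: T>10 °C ⇒ hinge -0.071·(16.2−10) = -0.4402
  sulphur-dioxide contribution → 1.449 μm/a
  chloride contribution → 0.4105 μm/a
  total first-year rate 1.86 μm/a
copper: temperature factor f = -0.080·(6.2) = -0.4960
  sulphur-dioxide contribution → 1.195 μm/a
  chloride contribution → 0.9555 μm/a
  total first-year rate 2.15 μm/a
Ordering by μm/a: carbon steel (37.6) > copper (2.15) > zinc (1.86)

["carbon steel", "copper", "zinc"]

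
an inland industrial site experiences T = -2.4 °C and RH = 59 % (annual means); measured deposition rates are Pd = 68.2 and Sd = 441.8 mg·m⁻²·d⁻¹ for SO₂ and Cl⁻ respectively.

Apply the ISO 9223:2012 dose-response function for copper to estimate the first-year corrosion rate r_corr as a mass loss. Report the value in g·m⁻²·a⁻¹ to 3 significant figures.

r_corr = 4.51 g·m⁻²·a⁻¹

copper: T≤10 °C ⇒ hinge +0.126·(-2.4−10) = -1.5624
  SO₂ term: 0.0053·68.2^0.26·exp(0.059·59-1.5624) = 0.1082
  Cl⁻ term: 0.01025·441.8^0.27·exp(0.036·59+0.049·-2.4) = 0.3947
  sum: 0.1082 + 0.3947 → r_corr = 0.503 μm/a
Convert to mass loss: 0.503 μm/a × 8.96 g/cm³ = 4.506 g·m⁻²·a⁻¹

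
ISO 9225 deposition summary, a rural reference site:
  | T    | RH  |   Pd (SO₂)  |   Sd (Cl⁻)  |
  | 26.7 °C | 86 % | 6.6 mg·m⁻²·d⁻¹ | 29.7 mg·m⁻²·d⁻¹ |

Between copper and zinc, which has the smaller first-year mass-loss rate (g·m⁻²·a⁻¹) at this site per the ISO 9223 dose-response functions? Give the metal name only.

zinc

copper: temperature factor f = -0.080·(16.7) = -1.3360
  sulphur-dioxide contribution → 0.3637 μm/a
  chloride contribution → 2.095 μm/a
  ⇒ r_corr(copper) = 2.458 μm/a
  mass loss = 2.458 μm/a × 8.96 g/cm³ = 22.03 g·m⁻²·a⁻¹
zinc: temperature factor f = -0.071·(16.7) = -1.1857
  sulphur-dioxide contribution → 0.4724 μm/a
  chloride contribution → 2.328 μm/a
  ⇒ r_corr(zinc) = 2.8 μm/a
  mass loss = 2.8 μm/a × 7.14 g/cm³ = 19.99 g·m⁻²·a⁻¹
Ordering by g·m⁻²·a⁻¹: copper (22) > zinc (20)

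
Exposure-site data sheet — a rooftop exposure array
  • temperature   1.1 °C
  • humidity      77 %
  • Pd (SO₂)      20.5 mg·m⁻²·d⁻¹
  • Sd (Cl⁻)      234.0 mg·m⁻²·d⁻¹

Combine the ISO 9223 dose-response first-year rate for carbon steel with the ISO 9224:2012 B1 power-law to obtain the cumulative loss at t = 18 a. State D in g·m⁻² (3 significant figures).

carbon steel: temperature factor f = +0.150·(-8.9) = -1.3350
  SO₂ term: 1.77·20.5^0.52·exp(0.02·77-1.3350) = 10.45
  Sd branch = 0.102·Sd^0.62·e^(0.033·RH+0.04·T) = 39.83 μm/a
  r_corr = 10.45 + 39.83 = 50.28 μm/a
Long-term exponent b (ISO 9224 Table 2, B1) = 0.523
  D(18) = 50.28 × 18^0.523 = 50.28 × 4.534 = 228 μm
  Mass loss = 228 μm × 7.85 g/cm³ = 1790 g·m⁻²

D(18) = 1.79e+03 g·m⁻²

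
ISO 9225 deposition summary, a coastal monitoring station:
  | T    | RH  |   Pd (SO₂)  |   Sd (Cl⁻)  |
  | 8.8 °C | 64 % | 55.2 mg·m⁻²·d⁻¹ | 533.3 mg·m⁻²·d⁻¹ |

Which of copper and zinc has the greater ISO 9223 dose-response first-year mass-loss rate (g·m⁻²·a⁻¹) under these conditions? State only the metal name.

zinc

copper: T≤10 °C ⇒ hinge +0.126·(8.8−10) = -0.1512
  Pd branch = 0.0053·Pd^0.26·e^(0.059·RH+f) = 0.5642 μm/a
  Sd branch = 0.01025·Sd^0.27·e^(0.036·RH+0.049·T) = 0.8608 μm/a
  r_corr = 0.5642 + 0.8608 = 1.425 μm/a
  mass loss = 1.425 μm/a × 8.96 g/cm³ = 12.77 g·m⁻²·a⁻¹
zinc: T≤10 °C ⇒ hinge +0.038·(8.8−10) = -0.0456
  Pd branch = 0.0129·Pd^0.44·e^(0.046·RH+f) = 1.367 μm/a
  Cl⁻ term: 0.0175·533.3^0.57·exp(0.008·64+0.085·8.8) = 2.211
  r_corr = 1.367 + 2.211 = 3.578 μm/a
  mass loss = 3.578 μm/a × 7.14 g/cm³ = 25.55 g·m⁻²·a⁻¹
Ordering by g·m⁻²·a⁻¹: zinc (25.5) > copper (12.8)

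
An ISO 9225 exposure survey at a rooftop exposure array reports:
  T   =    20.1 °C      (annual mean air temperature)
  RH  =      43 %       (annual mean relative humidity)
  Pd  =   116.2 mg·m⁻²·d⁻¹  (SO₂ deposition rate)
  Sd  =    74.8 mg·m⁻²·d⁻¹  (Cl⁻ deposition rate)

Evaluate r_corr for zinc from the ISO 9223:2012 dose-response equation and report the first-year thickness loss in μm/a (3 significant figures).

r_corr = 1.96 μm/a

zinc: f(T) = -0.071·(T−10) [T>10 °C] = -0.7171
  SO₂ term: 0.0129·116.2^0.44·exp(0.046·43-0.7171) = 0.3689
  Cl⁻ term: 0.0175·74.8^0.57·exp(0.008·43+0.085·20.1) = 1.594
  sum: 0.3689 + 1.594 → r_corr = 1.963 μm/a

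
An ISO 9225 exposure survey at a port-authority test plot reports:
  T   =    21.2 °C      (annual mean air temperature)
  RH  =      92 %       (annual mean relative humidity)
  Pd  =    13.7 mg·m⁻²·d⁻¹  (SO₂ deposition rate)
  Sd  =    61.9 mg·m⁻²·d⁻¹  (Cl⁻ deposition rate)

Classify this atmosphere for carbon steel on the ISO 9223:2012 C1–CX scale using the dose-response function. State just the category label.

carbon steel: f(T) = -0.054·(T−10) [T>10 °C] = -0.6048
  Pd branch = 1.77·Pd^0.52·e^(0.02·RH+f) = 23.74 μm/a
  Sd branch = 0.102·Sd^0.62·e^(0.033·RH+0.04·T) = 64.01 μm/a
  sum: 23.74 + 64.01 → r_corr = 87.75 μm/a
ISO 9223 Table 2 (carbon steel): 80 < 87.8 ≤ 200 μm/a ⇒ C5

C5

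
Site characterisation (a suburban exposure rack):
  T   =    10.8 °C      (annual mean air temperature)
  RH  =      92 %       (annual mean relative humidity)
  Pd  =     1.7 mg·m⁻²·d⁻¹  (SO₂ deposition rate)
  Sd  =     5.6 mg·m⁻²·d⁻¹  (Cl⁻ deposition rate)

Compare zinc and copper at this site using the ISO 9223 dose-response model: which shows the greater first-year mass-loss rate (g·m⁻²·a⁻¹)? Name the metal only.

copper

zinc: temperature factor f = -0.071·(0.8) = -0.0568
  sulphur-dioxide contribution → 1.06 μm/a
  chloride contribution → 0.2442 μm/a
  total first-year rate 1.304 μm/a
  mass loss = 1.304 μm/a × 7.14 g/cm³ = 9.311 g·m⁻²·a⁻¹
copper: temperature factor f = -0.080·(0.8) = -0.0640
  sulphur-dioxide contribution → 1.299 μm/a
  chloride contribution → 0.7602 μm/a
  ⇒ r_corr(copper) = 2.06 μm/a
  mass loss = 2.06 μm/a × 8.96 g/cm³ = 18.45 g·m⁻²·a⁻¹
Ordering by g·m⁻²·a⁻¹: copper (18.5) > zinc (9.31)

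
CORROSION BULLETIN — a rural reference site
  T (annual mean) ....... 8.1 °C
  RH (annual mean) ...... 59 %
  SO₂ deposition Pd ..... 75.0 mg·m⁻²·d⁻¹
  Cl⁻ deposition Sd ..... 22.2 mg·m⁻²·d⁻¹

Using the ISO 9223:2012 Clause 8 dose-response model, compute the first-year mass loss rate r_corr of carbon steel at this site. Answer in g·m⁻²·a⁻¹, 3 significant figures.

carbon steel: temperature factor f = +0.150·(-1.9) = -0.2850
  Pd branch = 1.77·Pd^0.52·e^(0.02·RH+f) = 40.9 μm/a
  Sd branch = 0.102·Sd^0.62·e^(0.033·RH+0.04·T) = 6.755 μm/a
  r_corr = 40.9 + 6.755 = 47.65 μm/a
Convert to mass loss: 47.65 μm/a × 7.85 g/cm³ = 374.1 g·m⁻²·a⁻¹

r_corr = 374 g·m⁻²·a⁻¹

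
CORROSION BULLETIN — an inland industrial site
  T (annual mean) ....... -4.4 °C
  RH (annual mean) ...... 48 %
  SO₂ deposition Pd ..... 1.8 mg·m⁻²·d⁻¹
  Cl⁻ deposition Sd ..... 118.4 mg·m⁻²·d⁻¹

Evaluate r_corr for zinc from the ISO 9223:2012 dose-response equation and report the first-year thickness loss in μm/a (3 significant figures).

r_corr = 0.357 μm/a

zinc: temperature factor f = +0.038·(-14.4) = -0.5472
  SO₂ term: 0.0129·1.8^0.44·exp(0.046·48-0.5472) = 0.08794
  Cl⁻ term: 0.0175·118.4^0.57·exp(0.008·48+0.085·-4.4) = 0.2687
  sum: 0.08794 + 0.2687 → r_corr = 0.3566 μm/a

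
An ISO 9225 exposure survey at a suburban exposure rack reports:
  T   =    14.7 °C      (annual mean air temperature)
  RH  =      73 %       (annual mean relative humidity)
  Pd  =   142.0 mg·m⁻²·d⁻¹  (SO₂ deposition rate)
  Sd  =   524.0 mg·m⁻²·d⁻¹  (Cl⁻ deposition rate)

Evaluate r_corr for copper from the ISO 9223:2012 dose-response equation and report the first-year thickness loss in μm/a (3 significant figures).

r_corr = 2.56 μm/a

copper: f(T) = -0.080·(T−10) [T>10 °C] = -0.3760
  sulphur-dioxide contribution → 0.9797 μm/a
  chloride contribution → 1.582 μm/a
  ⇒ r_corr(copper) = 2.561 μm/a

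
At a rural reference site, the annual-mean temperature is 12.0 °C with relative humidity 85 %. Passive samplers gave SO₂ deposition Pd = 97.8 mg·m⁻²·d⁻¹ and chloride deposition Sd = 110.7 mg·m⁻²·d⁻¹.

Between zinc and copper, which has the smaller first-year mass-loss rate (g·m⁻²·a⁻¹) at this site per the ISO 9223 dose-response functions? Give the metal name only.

copper

zinc: f(T) = -0.071·(T−10) [T>10 °C] = -0.1420
  SO₂ term: 0.0129·97.8^0.44·exp(0.046·85-0.1420) = 4.195
  Sd branch = 0.0175·Sd^0.57·e^(0.008·RH+0.085·T) = 1.401 μm/a
  r_corr = 4.195 + 1.401 = 5.596 μm/a
  mass loss = 5.596 μm/a × 7.14 g/cm³ = 39.96 g·m⁻²·a⁻¹
copper: T>10 °C ⇒ hinge -0.080·(12.0−10) = -0.1600
  Pd branch = 0.0053·Pd^0.26·e^(0.059·RH+f) = 2.24 μm/a
  Cl⁻ term: 0.01025·110.7^0.27·exp(0.036·85+0.049·12.0) = 1.403
  sum: 2.24 + 1.403 → r_corr = 3.643 μm/a
  mass loss = 3.643 μm/a × 8.96 g/cm³ = 32.64 g·m⁻²·a⁻¹
Ordering by g·m⁻²·a⁻¹: zinc (40) > copper (32.6)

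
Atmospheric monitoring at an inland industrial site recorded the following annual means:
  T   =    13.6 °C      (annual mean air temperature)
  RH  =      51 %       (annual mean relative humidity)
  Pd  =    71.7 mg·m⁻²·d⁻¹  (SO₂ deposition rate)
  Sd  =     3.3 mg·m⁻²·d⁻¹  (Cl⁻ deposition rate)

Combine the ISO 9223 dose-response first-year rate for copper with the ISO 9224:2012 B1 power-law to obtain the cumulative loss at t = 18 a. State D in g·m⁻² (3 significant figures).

D(18) = 25.7 g·m⁻²

copper: f(T) = -0.080·(T−10) [T>10 °C] = -0.2880
  SO₂ term: 0.0053·71.7^0.26·exp(0.059·51-0.2880) = 0.2446
  Cl⁻ term: 0.01025·3.3^0.27·exp(0.036·51+0.049·13.6) = 0.1728
  sum: 0.2446 + 0.1728 → r_corr = 0.4174 μm/a
Long-term exponent b (ISO 9224 Table 2, B1) = 0.667
  D(18) = 0.4174 × 18^0.667 = 0.4174 × 6.875 = 2.869 μm
  Mass loss = 2.869 μm × 8.96 g/cm³ = 25.71 g·m⁻²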